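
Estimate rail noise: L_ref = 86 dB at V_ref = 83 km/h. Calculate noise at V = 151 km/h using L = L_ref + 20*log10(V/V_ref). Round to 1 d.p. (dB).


V/V_ref = 151 / 83 = 1.819277
log10(1.819277) = 0.259899
20 * 0.259899 = 5.198
L = 86 + 5.198 = 91.2 dB

91.2


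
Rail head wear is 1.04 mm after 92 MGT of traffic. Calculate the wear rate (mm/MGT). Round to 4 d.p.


Wear rate = total wear / cumulative tonnage
Rate = 1.04 / 92
Rate = 0.0113 mm/MGT

0.0113


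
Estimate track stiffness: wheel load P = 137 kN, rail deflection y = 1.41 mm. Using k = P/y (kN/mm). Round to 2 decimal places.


Track stiffness k = P / y
k = 137 / 1.41
k = 97.16 kN/mm

97.16


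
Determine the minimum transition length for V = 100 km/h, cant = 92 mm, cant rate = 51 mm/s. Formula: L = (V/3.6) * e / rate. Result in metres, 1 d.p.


Convert speed: V = 100 / 3.6 = 27.7778 m/s
L = 27.7778 * 92 / 51
L = 2555.5556 / 51
L = 50.1 m

50.1


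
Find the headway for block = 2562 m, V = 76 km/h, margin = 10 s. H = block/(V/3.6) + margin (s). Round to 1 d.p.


V = 76 / 3.6 = 21.1111 m/s
Block traversal time = 2562 / 21.1111 = 121.3579 s
Headway = 121.3579 + 10
Headway = 131.4 s

131.4


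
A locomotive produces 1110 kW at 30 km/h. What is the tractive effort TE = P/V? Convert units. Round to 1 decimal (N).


Convert: P = 1110 kW = 1110000 W
V = 30 / 3.6 = 8.3333 m/s
TE = 1110000 / 8.3333
TE = 133200.0 N

133200.0


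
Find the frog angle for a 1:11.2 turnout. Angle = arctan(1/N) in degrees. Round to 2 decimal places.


1/N = 1/11.2 = 0.089286
angle = arctan(0.089286) = 0.08905 rad
angle = 0.08905 * 180/pi = 5.10 degrees

5.10


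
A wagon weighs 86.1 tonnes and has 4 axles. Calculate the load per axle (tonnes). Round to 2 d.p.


Load per axle = total weight / number of axles
Load = 86.1 / 4
Load = 21.53 tonnes

21.53


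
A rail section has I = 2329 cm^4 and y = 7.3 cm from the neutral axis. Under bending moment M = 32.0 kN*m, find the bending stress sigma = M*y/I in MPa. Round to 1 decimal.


Convert units:
M = 32.0 kN*m = 32000000 N*mm
y = 7.3 cm = 73 mm
I = 2329 cm^4 = 23290000 mm^4
sigma = 32000000 * 73 / 23290000
sigma = 100.3 MPa

100.3


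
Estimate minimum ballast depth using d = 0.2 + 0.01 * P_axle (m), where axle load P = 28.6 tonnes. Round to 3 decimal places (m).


d = 0.2 + 0.01 * 28.6
d = 0.2 + 0.286
d = 0.486 m

0.486


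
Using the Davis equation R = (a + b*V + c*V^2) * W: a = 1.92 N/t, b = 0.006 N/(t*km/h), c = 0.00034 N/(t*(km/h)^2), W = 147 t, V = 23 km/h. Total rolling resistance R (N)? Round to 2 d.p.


b*V = 0.006 * 23 = 0.138
c*V^2 = 0.00034 * 529 = 0.17986
R_per_t = 1.92 + 0.138 + 0.17986 = 2.23786 N/t
R_total = 2.23786 * 147 = 328.97 N

328.97


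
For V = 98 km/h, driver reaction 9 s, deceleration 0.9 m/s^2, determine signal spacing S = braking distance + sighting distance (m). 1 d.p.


V = 98 / 3.6 = 27.2222 m/s
Braking distance = 27.2222^2 / (2*0.9) = 411.6941 m
Sighting distance = 27.2222 * 9 = 245.0 m
S = 411.6941 + 245.0 = 656.7 m

656.7


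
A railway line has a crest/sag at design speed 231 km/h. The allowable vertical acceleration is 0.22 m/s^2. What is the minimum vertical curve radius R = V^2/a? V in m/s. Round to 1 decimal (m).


Convert speed: V = 231 / 3.6 = 64.1667 m/s
V^2 = 4117.3611 m^2/s^2
R_v = 4117.3611 / 0.22
R_v = 18715.3 m

18715.3


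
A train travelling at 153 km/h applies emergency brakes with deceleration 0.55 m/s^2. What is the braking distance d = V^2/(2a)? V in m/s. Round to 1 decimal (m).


Convert speed: V = 153 / 3.6 = 42.5 m/s
V^2 = 1806.25
d = 1806.25 / (2 * 0.55)
d = 1806.25 / 1.1
d = 1642.0 m

1642.0


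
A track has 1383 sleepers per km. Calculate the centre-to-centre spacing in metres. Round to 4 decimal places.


Spacing = 1000 m / number of sleepers
Spacing = 1000 / 1383
Spacing = 0.7231 m

0.7231


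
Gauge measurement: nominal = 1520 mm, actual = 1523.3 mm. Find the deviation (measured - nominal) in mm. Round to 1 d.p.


Deviation = measured - nominal
Deviation = 1523.3 - 1520
Deviation = 3.3 mm

3.3


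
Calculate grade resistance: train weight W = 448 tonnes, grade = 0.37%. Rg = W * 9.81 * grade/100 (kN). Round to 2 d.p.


Rg = W * 9.81 * grade / 100
Rg = 448 * 9.81 * 0.37 / 100
Rg = 4394.88 * 0.0037
Rg = 16.26 kN

16.26


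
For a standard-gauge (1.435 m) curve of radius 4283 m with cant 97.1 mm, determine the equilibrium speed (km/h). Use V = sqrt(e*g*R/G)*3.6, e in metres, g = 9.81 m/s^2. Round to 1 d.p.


Convert cant: e = 97.1 mm = 0.0971 m
V_ms = sqrt(0.0971 * 9.81 * 4283 / 1.435)
V_ms = sqrt(2843.049431) = 53.3203 m/s
V = 53.3203 * 3.6 = 192.0 km/h

192.0


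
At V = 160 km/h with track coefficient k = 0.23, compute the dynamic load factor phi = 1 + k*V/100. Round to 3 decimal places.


phi = 1 + k * V / 100
phi = 1 + 0.23 * 160 / 100
phi = 1 + 0.368
phi = 1.368

1.368


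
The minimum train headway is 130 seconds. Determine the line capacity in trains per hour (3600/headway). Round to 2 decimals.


Capacity = 3600 / headway
Capacity = 3600 / 130
Capacity = 27.69 trains/hour

27.69


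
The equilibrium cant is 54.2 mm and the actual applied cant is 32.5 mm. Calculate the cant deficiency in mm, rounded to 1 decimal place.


Cant deficiency = equilibrium cant - actual cant
CD = 54.2 - 32.5
CD = 21.7 mm

21.7


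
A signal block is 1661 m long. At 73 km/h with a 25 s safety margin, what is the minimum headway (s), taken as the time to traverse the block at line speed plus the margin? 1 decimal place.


V = 73 / 3.6 = 20.2778 m/s
Block traversal time = 1661 / 20.2778 = 81.9123 s
Headway = 81.9123 + 25
Headway = 106.9 s

106.9


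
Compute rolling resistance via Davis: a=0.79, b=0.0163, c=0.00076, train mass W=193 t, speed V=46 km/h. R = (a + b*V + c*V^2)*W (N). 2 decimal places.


b*V = 0.0163 * 46 = 0.7498
c*V^2 = 0.00076 * 2116 = 1.60816
R_per_t = 0.79 + 0.7498 + 1.60816 = 3.14796 N/t
R_total = 3.14796 * 193 = 607.56 N

607.56


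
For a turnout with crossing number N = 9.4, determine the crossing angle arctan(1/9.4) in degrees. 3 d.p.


1/N = 1/9.4 = 0.106383
angle = arctan(0.106383) = 0.105984 rad
angle = 0.105984 * 180/pi = 6.072 degrees

6.072


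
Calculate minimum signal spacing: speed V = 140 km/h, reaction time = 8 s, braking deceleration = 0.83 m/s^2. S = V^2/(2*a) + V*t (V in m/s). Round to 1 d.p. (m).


V = 140 / 3.6 = 38.8889 m/s
Braking distance = 38.8889^2 / (2*0.83) = 911.0516 m
Sighting distance = 38.8889 * 8 = 311.1111 m
S = 911.0516 + 311.1111 = 1222.2 m

1222.2


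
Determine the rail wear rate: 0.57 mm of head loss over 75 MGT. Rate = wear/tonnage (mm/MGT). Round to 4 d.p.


Wear rate = total wear / cumulative tonnage
Rate = 0.57 / 75
Rate = 0.0076 mm/MGT

0.0076


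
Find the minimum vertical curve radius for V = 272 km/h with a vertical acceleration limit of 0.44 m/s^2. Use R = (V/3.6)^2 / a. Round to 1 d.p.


Convert speed: V = 272 / 3.6 = 75.5556 m/s
V^2 = 5708.642 m^2/s^2
R_v = 5708.642 / 0.44
R_v = 12974.2 m

12974.2


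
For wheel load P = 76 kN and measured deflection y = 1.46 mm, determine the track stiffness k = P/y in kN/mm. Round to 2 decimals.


Track stiffness k = P / y
k = 76 / 1.46
k = 52.05 kN/mm

52.05


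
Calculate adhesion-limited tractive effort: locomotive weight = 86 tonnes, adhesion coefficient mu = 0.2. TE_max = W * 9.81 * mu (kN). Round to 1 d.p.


TE_max = W * g * mu
TE_max = 86 * 9.81 * 0.2
TE_max = 843.66 * 0.2
TE_max = 168.7 kN

168.7


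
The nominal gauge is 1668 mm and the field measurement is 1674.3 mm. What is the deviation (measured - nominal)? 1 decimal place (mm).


Deviation = measured - nominal
Deviation = 1674.3 - 1668
Deviation = 6.3 mm

6.3


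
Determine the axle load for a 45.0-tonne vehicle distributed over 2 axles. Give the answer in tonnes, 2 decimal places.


Load per axle = total weight / number of axles
Load = 45.0 / 2
Load = 22.50 tonnes

22.50


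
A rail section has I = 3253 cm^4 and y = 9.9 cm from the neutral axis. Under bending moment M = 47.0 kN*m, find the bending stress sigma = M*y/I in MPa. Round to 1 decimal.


Convert units:
M = 47.0 kN*m = 47000000 N*mm
y = 9.9 cm = 99 mm
I = 3253 cm^4 = 32530000 mm^4
sigma = 47000000 * 99 / 32530000
sigma = 143.0 MPa

143.0


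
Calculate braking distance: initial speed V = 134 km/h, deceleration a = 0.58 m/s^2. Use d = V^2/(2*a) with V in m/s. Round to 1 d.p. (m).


Convert speed: V = 134 / 3.6 = 37.2222 m/s
V^2 = 1385.4938
d = 1385.4938 / (2 * 0.58)
d = 1385.4938 / 1.16
d = 1194.4 m

1194.4


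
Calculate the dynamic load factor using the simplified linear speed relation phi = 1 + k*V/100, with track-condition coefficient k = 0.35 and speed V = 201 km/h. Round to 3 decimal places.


phi = 1 + k * V / 100
phi = 1 + 0.35 * 201 / 100
phi = 1 + 0.7035
phi = 1.704

1.704


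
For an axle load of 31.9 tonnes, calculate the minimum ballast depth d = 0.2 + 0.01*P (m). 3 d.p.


d = 0.2 + 0.01 * 31.9
d = 0.2 + 0.319
d = 0.519 m

0.519


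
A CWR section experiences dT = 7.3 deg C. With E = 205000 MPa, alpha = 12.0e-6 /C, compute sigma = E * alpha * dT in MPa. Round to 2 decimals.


sigma = E * alpha * dT
sigma = 205000 * 12.0e-6 * 7.3
sigma = 2.46 * 7.3
sigma = 17.96 MPa

17.96


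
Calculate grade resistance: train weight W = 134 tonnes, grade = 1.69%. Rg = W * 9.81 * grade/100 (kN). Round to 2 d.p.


Rg = W * 9.81 * grade / 100
Rg = 134 * 9.81 * 1.69 / 100
Rg = 1314.54 * 0.0169
Rg = 22.22 kN

22.22


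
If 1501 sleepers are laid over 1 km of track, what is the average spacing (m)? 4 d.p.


Spacing = 1000 m / number of sleepers
Spacing = 1000 / 1501
Spacing = 0.6662 m

0.6662


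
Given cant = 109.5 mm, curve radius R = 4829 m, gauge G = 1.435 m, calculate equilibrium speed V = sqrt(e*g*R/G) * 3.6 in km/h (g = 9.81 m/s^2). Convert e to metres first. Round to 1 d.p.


Convert cant: e = 109.5 mm = 0.1095 m
V_ms = sqrt(0.1095 * 9.81 * 4829 / 1.435)
V_ms = sqrt(3614.834603) = 60.1235 m/s
V = 60.1235 * 3.6 = 216.4 km/h

216.4


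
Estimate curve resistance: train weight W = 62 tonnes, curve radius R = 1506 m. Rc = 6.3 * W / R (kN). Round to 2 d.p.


Rc = 6.3 * W / R
Rc = 6.3 * 62 / 1506
Rc = 390.6 / 1506
Rc = 0.26 kN

0.26


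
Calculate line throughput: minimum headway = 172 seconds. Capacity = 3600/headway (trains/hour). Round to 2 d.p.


Capacity = 3600 / headway
Capacity = 3600 / 172
Capacity = 20.93 trains/hour

20.93


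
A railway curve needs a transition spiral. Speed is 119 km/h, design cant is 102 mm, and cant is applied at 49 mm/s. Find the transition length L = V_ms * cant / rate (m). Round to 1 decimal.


Convert speed: V = 119 / 3.6 = 33.0556 m/s
L = 33.0556 * 102 / 49
L = 3371.6667 / 49
L = 68.8 m

68.8


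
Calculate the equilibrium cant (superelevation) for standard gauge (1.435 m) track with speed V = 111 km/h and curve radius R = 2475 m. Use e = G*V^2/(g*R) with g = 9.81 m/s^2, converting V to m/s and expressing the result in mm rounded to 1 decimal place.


Convert speed: V = 111 / 3.6 = 30.8333 m/s
Apply formula: e = 1.435 * 30.8333^2 / (9.81 * 2475)
e = 1.435 * 950.6944 / 24279.75
e = 0.056189 m = 56.2 mm

56.2


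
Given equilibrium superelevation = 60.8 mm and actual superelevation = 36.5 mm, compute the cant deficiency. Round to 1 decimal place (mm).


Cant deficiency = equilibrium cant - actual cant
CD = 60.8 - 36.5
CD = 24.3 mm

24.3


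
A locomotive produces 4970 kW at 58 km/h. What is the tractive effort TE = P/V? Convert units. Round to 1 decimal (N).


Convert: P = 4970 kW = 4970000 W
V = 58 / 3.6 = 16.1111 m/s
TE = 4970000 / 16.1111
TE = 308482.8 N

308482.8


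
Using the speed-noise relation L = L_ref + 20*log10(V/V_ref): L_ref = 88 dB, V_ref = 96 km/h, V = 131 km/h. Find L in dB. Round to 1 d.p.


V/V_ref = 131 / 96 = 1.364583
log10(1.364583) = 0.135
20 * 0.135 = 2.7
L = 88 + 2.7 = 90.7 dB

90.7


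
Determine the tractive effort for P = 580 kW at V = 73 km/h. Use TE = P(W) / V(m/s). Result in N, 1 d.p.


Convert: P = 580 kW = 580000 W
V = 73 / 3.6 = 20.2778 m/s
TE = 580000 / 20.2778
TE = 28602.7 N

28602.7


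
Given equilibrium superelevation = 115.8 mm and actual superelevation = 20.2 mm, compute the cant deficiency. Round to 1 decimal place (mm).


Cant deficiency = equilibrium cant - actual cant
CD = 115.8 - 20.2
CD = 95.6 mm

95.6


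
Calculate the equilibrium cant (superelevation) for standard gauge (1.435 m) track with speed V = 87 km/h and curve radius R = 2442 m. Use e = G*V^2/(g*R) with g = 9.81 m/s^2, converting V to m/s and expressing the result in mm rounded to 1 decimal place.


Convert speed: V = 87 / 3.6 = 24.1667 m/s
Apply formula: e = 1.435 * 24.1667^2 / (9.81 * 2442)
e = 1.435 * 584.0278 / 23956.02
e = 0.034984 m = 35.0 mm

35.0


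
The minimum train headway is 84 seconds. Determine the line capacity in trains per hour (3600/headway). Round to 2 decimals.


Capacity = 3600 / headway
Capacity = 3600 / 84
Capacity = 42.86 trains/hour

42.86


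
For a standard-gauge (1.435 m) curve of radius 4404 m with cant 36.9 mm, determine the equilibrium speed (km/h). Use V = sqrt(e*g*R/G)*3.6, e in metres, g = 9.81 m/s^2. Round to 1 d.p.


Convert cant: e = 36.9 mm = 0.0369 m
V_ms = sqrt(0.0369 * 9.81 * 4404 / 1.435)
V_ms = sqrt(1110.940457) = 33.3308 m/s
V = 33.3308 * 3.6 = 120.0 km/h

120.0


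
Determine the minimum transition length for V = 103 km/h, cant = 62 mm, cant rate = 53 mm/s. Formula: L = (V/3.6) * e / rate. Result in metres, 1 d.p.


Convert speed: V = 103 / 3.6 = 28.6111 m/s
L = 28.6111 * 62 / 53
L = 1773.8889 / 53
L = 33.5 m

33.5


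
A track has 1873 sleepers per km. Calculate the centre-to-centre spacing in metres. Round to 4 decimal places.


Spacing = 1000 m / number of sleepers
Spacing = 1000 / 1873
Spacing = 0.5339 m

0.5339


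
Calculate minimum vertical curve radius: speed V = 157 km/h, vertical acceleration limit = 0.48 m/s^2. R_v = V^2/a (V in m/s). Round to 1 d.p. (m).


Convert speed: V = 157 / 3.6 = 43.6111 m/s
V^2 = 1901.929 m^2/s^2
R_v = 1901.929 / 0.48
R_v = 3962.4 m

3962.4


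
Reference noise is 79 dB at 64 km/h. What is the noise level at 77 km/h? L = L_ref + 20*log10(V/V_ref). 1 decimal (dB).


V/V_ref = 77 / 64 = 1.203125
log10(1.203125) = 0.080311
20 * 0.080311 = 1.6062
L = 79 + 1.6062 = 80.6 dB

80.6


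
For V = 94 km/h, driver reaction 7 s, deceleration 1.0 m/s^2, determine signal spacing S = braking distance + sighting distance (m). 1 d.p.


V = 94 / 3.6 = 26.1111 m/s
Braking distance = 26.1111^2 / (2*1.0) = 340.8951 m
Sighting distance = 26.1111 * 7 = 182.7778 m
S = 340.8951 + 182.7778 = 523.7 m

523.7


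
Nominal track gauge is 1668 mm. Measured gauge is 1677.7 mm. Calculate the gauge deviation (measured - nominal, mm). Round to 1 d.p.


Deviation = measured - nominal
Deviation = 1677.7 - 1668
Deviation = 9.7 mm

9.7


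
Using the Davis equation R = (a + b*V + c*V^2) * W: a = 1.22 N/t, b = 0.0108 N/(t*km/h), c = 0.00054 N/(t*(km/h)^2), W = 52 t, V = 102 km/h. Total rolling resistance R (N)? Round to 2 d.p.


b*V = 0.0108 * 102 = 1.1016
c*V^2 = 0.00054 * 10404 = 5.61816
R_per_t = 1.22 + 1.1016 + 5.61816 = 7.93976 N/t
R_total = 7.93976 * 52 = 412.87 N

412.87


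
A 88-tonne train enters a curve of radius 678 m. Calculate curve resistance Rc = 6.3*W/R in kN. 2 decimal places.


Rc = 6.3 * W / R
Rc = 6.3 * 88 / 678
Rc = 554.4 / 678
Rc = 0.82 kN

0.82


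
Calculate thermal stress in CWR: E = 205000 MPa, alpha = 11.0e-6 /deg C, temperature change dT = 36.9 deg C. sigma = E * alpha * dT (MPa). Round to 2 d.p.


sigma = E * alpha * dT
sigma = 205000 * 11.0e-6 * 36.9
sigma = 2.255 * 36.9
sigma = 83.21 MPa

83.21


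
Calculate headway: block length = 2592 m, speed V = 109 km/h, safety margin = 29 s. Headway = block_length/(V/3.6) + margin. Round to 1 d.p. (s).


V = 109 / 3.6 = 30.2778 m/s
Block traversal time = 2592 / 30.2778 = 85.6073 s
Headway = 85.6073 + 29
Headway = 114.6 s

114.6


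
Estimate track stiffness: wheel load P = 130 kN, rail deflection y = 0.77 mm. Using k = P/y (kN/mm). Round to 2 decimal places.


Track stiffness k = P / y
k = 130 / 0.77
k = 168.83 kN/mm

168.83


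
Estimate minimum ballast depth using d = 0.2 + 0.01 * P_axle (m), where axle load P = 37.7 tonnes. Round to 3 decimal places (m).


d = 0.2 + 0.01 * 37.7
d = 0.2 + 0.377
d = 0.577 m

0.577


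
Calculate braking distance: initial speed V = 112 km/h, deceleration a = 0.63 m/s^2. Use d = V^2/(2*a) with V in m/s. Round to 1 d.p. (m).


Convert speed: V = 112 / 3.6 = 31.1111 m/s
V^2 = 967.9012
d = 967.9012 / (2 * 0.63)
d = 967.9012 / 1.26
d = 768.2 m

768.2


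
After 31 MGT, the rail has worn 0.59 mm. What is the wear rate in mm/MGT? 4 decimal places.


Wear rate = total wear / cumulative tonnage
Rate = 0.59 / 31
Rate = 0.0190 mm/MGT

0.0190


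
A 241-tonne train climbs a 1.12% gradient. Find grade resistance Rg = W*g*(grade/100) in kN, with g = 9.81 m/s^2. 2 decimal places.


Rg = W * 9.81 * grade / 100
Rg = 241 * 9.81 * 1.12 / 100
Rg = 2364.21 * 0.0112
Rg = 26.48 kN

26.48


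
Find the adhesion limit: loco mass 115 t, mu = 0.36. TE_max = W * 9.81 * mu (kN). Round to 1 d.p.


TE_max = W * g * mu
TE_max = 115 * 9.81 * 0.36
TE_max = 1128.15 * 0.36
TE_max = 406.1 kN

406.1


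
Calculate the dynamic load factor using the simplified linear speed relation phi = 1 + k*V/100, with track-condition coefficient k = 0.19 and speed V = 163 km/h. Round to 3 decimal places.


phi = 1 + k * V / 100
phi = 1 + 0.19 * 163 / 100
phi = 1 + 0.3097
phi = 1.310

1.310


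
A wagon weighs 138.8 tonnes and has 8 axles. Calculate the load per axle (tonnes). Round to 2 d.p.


Load per axle = total weight / number of axles
Load = 138.8 / 8
Load = 17.35 tonnes

17.35


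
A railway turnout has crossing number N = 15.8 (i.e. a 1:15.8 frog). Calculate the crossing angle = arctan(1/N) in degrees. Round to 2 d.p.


1/N = 1/15.8 = 0.063291
angle = arctan(0.063291) = 0.063207 rad
angle = 0.063207 * 180/pi = 3.62 degrees

3.62


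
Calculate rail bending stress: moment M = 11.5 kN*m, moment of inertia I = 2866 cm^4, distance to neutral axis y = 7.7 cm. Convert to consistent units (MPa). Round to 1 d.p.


Convert units:
M = 11.5 kN*m = 11500000 N*mm
y = 7.7 cm = 77 mm
I = 2866 cm^4 = 28660000 mm^4
sigma = 11500000 * 77 / 28660000
sigma = 30.9 MPa

30.9


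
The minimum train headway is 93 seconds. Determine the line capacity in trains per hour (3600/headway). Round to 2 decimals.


Capacity = 3600 / headway
Capacity = 3600 / 93
Capacity = 38.71 trains/hour

38.71


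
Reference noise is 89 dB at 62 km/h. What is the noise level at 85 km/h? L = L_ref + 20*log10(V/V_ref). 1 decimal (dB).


V/V_ref = 85 / 62 = 1.370968
log10(1.370968) = 0.137027
20 * 0.137027 = 2.7405
L = 89 + 2.7405 = 91.7 dB

91.7


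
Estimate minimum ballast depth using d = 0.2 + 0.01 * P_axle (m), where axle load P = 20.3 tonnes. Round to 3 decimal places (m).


d = 0.2 + 0.01 * 20.3
d = 0.2 + 0.203
d = 0.403 m

0.403


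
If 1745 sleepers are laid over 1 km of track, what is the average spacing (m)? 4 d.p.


Spacing = 1000 m / number of sleepers
Spacing = 1000 / 1745
Spacing = 0.5731 m

0.5731


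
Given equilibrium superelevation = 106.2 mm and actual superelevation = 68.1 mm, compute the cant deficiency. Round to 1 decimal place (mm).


Cant deficiency = equilibrium cant - actual cant
CD = 106.2 - 68.1
CD = 38.1 mm

38.1


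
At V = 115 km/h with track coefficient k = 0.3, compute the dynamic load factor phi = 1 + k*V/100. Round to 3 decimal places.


phi = 1 + k * V / 100
phi = 1 + 0.3 * 115 / 100
phi = 1 + 0.345
phi = 1.345

1.345


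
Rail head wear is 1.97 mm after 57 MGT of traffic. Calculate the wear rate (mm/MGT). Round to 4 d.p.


Wear rate = total wear / cumulative tonnage
Rate = 1.97 / 57
Rate = 0.0346 mm/MGT

0.0346


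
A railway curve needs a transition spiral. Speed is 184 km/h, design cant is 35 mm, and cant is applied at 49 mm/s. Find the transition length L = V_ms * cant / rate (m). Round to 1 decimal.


Convert speed: V = 184 / 3.6 = 51.1111 m/s
L = 51.1111 * 35 / 49
L = 1788.8889 / 49
L = 36.5 m

36.5


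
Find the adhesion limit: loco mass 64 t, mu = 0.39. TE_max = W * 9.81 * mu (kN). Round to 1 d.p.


TE_max = W * g * mu
TE_max = 64 * 9.81 * 0.39
TE_max = 627.84 * 0.39
TE_max = 244.9 kN

244.9


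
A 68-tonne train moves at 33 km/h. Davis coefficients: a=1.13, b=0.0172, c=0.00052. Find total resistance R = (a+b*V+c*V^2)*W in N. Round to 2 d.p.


b*V = 0.0172 * 33 = 0.5676
c*V^2 = 0.00052 * 1089 = 0.56628
R_per_t = 1.13 + 0.5676 + 0.56628 = 2.26388 N/t
R_total = 2.26388 * 68 = 153.94 N

153.94


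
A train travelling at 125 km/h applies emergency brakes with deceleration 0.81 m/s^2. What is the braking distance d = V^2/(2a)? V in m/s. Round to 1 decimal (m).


Convert speed: V = 125 / 3.6 = 34.7222 m/s
V^2 = 1205.6327
d = 1205.6327 / (2 * 0.81)
d = 1205.6327 / 1.62
d = 744.2 m

744.2


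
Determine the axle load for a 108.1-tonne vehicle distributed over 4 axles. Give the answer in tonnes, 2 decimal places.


Load per axle = total weight / number of axles
Load = 108.1 / 4
Load = 27.03 tonnes

27.03


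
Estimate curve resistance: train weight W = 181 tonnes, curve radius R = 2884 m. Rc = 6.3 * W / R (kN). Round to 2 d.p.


Rc = 6.3 * W / R
Rc = 6.3 * 181 / 2884
Rc = 1140.3 / 2884
Rc = 0.40 kN

0.40


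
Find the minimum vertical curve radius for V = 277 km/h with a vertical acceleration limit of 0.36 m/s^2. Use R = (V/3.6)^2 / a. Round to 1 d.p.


Convert speed: V = 277 / 3.6 = 76.9444 m/s
V^2 = 5920.4475 m^2/s^2
R_v = 5920.4475 / 0.36
R_v = 16445.7 m

16445.7


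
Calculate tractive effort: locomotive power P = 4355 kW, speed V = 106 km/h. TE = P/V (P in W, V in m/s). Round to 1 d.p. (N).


Convert: P = 4355 kW = 4355000 W
V = 106 / 3.6 = 29.4444 m/s
TE = 4355000 / 29.4444
TE = 147905.7 N

147905.7


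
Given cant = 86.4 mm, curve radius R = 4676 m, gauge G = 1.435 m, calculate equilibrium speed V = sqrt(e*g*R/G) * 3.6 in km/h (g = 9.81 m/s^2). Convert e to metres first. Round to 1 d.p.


Convert cant: e = 86.4 mm = 0.0864 m
V_ms = sqrt(0.0864 * 9.81 * 4676 / 1.435)
V_ms = sqrt(2761.883473) = 52.5536 m/s
V = 52.5536 * 3.6 = 189.2 km/h

189.2


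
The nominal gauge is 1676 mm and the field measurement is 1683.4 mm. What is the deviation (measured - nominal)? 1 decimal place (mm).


Deviation = measured - nominal
Deviation = 1683.4 - 1676
Deviation = 7.4 mm

7.4


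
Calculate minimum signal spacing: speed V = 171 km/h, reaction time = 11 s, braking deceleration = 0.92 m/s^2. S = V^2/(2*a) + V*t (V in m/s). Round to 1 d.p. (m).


V = 171 / 3.6 = 47.5 m/s
Braking distance = 47.5^2 / (2*0.92) = 1226.2228 m
Sighting distance = 47.5 * 11 = 522.5 m
S = 1226.2228 + 522.5 = 1748.7 m

1748.7


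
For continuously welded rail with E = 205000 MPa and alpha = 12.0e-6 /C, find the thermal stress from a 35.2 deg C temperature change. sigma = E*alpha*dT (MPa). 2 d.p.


sigma = E * alpha * dT
sigma = 205000 * 12.0e-6 * 35.2
sigma = 2.46 * 35.2
sigma = 86.59 MPa

86.59


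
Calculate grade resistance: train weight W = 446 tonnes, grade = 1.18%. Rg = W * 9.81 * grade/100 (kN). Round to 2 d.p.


Rg = W * 9.81 * grade / 100
Rg = 446 * 9.81 * 1.18 / 100
Rg = 4375.26 * 0.0118
Rg = 51.63 kN

51.63


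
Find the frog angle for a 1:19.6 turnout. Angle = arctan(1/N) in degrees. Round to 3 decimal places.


1/N = 1/19.6 = 0.05102
angle = arctan(0.05102) = 0.050976 rad
angle = 0.050976 * 180/pi = 2.921 degrees

2.921


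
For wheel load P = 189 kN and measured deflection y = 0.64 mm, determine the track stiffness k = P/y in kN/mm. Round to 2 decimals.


Track stiffness k = P / y
k = 189 / 0.64
k = 295.31 kN/mm

295.31


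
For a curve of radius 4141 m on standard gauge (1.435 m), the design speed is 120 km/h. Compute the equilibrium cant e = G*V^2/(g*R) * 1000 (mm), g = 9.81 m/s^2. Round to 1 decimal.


Convert speed: V = 120 / 3.6 = 33.3333 m/s
Apply formula: e = 1.435 * 33.3333^2 / (9.81 * 4141)
e = 1.435 * 1111.1111 / 40623.21
e = 0.03925 m = 39.2 mm

39.2


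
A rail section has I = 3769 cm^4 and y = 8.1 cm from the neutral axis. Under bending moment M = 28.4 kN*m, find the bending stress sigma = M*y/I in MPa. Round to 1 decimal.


Convert units:
M = 28.4 kN*m = 28400000 N*mm
y = 8.1 cm = 81 mm
I = 3769 cm^4 = 37690000 mm^4
sigma = 28400000 * 81 / 37690000
sigma = 61.0 MPa

61.0


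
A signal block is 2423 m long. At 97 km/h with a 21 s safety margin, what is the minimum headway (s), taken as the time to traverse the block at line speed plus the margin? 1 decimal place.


V = 97 / 3.6 = 26.9444 m/s
Block traversal time = 2423 / 26.9444 = 89.9258 s
Headway = 89.9258 + 21
Headway = 110.9 s

110.9


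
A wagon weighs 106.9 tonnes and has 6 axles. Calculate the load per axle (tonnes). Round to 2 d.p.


Load per axle = total weight / number of axles
Load = 106.9 / 6
Load = 17.82 tonnes

17.82


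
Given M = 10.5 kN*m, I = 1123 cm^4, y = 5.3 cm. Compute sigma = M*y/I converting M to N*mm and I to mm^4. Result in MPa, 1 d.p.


Convert units:
M = 10.5 kN*m = 10500000 N*mm
y = 5.3 cm = 53 mm
I = 1123 cm^4 = 11230000 mm^4
sigma = 10500000 * 53 / 11230000
sigma = 49.6 MPa

49.6


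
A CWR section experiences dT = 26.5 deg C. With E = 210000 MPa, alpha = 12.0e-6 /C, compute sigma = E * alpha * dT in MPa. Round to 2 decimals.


sigma = E * alpha * dT
sigma = 210000 * 12.0e-6 * 26.5
sigma = 2.52 * 26.5
sigma = 66.78 MPa

66.78


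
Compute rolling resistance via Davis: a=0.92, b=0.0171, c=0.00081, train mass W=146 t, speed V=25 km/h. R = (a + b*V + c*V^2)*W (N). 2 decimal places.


b*V = 0.0171 * 25 = 0.4275
c*V^2 = 0.00081 * 625 = 0.50625
R_per_t = 0.92 + 0.4275 + 0.50625 = 1.85375 N/t
R_total = 1.85375 * 146 = 270.65 N

270.65


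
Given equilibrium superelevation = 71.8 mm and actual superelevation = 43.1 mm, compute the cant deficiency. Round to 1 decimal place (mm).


Cant deficiency = equilibrium cant - actual cant
CD = 71.8 - 43.1
CD = 28.7 mm

28.7


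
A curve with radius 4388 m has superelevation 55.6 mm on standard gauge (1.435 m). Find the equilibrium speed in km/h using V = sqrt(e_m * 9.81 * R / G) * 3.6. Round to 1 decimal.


Convert cant: e = 55.6 mm = 0.0556 m
V_ms = sqrt(0.0556 * 9.81 * 4388 / 1.435)
V_ms = sqrt(1667.855866) = 40.8394 m/s
V = 40.8394 * 3.6 = 147.0 km/h

147.0


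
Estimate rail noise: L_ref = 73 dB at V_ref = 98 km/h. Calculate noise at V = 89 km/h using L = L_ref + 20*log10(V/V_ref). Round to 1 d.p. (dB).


V/V_ref = 89 / 98 = 0.908163
log10(0.908163) = -0.041836
20 * -0.041836 = -0.8367
L = 73 + -0.8367 = 72.2 dB

72.2


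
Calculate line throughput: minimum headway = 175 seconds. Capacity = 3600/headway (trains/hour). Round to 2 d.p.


Capacity = 3600 / headway
Capacity = 3600 / 175
Capacity = 20.57 trains/hour

20.57


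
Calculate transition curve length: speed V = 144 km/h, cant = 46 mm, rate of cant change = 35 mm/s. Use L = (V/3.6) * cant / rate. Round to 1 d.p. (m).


Convert speed: V = 144 / 3.6 = 40.0 m/s
L = 40.0 * 46 / 35
L = 1840.0 / 35
L = 52.6 m

52.6


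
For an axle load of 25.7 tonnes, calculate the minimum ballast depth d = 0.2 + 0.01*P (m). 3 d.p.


d = 0.2 + 0.01 * 25.7
d = 0.2 + 0.257
d = 0.457 m

0.457


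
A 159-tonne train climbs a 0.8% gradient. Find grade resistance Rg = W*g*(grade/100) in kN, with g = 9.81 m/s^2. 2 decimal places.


Rg = W * 9.81 * grade / 100
Rg = 159 * 9.81 * 0.8 / 100
Rg = 1559.79 * 0.008
Rg = 12.48 kN

12.48


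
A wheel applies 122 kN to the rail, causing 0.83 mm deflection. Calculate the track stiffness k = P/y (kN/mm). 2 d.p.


Track stiffness k = P / y
k = 122 / 0.83
k = 146.99 kN/mm

146.99


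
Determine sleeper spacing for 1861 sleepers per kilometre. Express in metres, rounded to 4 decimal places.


Spacing = 1000 m / number of sleepers
Spacing = 1000 / 1861
Spacing = 0.5373 m

0.5373


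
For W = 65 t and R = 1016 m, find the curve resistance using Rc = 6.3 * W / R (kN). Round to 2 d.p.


Rc = 6.3 * W / R
Rc = 6.3 * 65 / 1016
Rc = 409.5 / 1016
Rc = 0.40 kN

0.40


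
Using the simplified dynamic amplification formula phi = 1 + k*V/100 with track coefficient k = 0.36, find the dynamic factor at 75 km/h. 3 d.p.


phi = 1 + k * V / 100
phi = 1 + 0.36 * 75 / 100
phi = 1 + 0.27
phi = 1.270

1.270


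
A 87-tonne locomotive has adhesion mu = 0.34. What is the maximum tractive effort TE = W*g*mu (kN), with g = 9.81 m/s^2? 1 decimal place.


TE_max = W * g * mu
TE_max = 87 * 9.81 * 0.34
TE_max = 853.47 * 0.34
TE_max = 290.2 kN

290.2


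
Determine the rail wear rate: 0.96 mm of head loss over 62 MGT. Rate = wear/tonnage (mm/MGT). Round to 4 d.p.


Wear rate = total wear / cumulative tonnage
Rate = 0.96 / 62
Rate = 0.0155 mm/MGT

0.0155


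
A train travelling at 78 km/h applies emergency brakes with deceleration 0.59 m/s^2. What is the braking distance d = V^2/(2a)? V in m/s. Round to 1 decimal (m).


Convert speed: V = 78 / 3.6 = 21.6667 m/s
V^2 = 469.4444
d = 469.4444 / (2 * 0.59)
d = 469.4444 / 1.18
d = 397.8 m

397.8


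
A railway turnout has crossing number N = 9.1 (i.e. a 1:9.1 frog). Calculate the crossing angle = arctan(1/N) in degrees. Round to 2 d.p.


1/N = 1/9.1 = 0.10989
angle = arctan(0.10989) = 0.109451 rad
angle = 0.109451 * 180/pi = 6.27 degrees

6.27


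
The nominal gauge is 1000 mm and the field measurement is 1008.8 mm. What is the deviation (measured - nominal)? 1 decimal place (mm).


Deviation = measured - nominal
Deviation = 1008.8 - 1000
Deviation = 8.8 mm

8.8


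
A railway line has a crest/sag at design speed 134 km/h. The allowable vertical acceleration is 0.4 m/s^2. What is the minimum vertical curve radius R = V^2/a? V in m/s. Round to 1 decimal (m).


Convert speed: V = 134 / 3.6 = 37.2222 m/s
V^2 = 1385.4938 m^2/s^2
R_v = 1385.4938 / 0.4
R_v = 3463.7 m

3463.7


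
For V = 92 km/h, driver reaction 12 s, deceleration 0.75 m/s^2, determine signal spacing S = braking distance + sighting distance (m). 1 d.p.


V = 92 / 3.6 = 25.5556 m/s
Braking distance = 25.5556^2 / (2*0.75) = 435.3909 m
Sighting distance = 25.5556 * 12 = 306.6667 m
S = 435.3909 + 306.6667 = 742.1 m

742.1


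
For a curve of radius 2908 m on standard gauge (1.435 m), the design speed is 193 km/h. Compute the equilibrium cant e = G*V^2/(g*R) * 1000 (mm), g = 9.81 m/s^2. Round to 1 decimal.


Convert speed: V = 193 / 3.6 = 53.6111 m/s
Apply formula: e = 1.435 * 53.6111^2 / (9.81 * 2908)
e = 1.435 * 2874.1512 / 28527.48
e = 0.144577 m = 144.6 mm

144.6


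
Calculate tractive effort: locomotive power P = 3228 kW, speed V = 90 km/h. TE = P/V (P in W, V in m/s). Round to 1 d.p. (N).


Convert: P = 3228 kW = 3228000 W
V = 90 / 3.6 = 25.0 m/s
TE = 3228000 / 25.0
TE = 129120.0 N

129120.0


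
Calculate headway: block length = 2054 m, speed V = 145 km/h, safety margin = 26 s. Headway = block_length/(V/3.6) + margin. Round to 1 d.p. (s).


V = 145 / 3.6 = 40.2778 m/s
Block traversal time = 2054 / 40.2778 = 50.9959 s
Headway = 50.9959 + 26
Headway = 77.0 s

77.0


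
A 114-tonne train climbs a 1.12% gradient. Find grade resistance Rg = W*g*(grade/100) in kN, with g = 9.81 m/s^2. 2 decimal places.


Rg = W * 9.81 * grade / 100
Rg = 114 * 9.81 * 1.12 / 100
Rg = 1118.34 * 0.0112
Rg = 12.53 kN

12.53


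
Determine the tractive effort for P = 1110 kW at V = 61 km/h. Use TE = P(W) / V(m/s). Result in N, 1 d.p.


Convert: P = 1110 kW = 1110000 W
V = 61 / 3.6 = 16.9444 m/s
TE = 1110000 / 16.9444
TE = 65508.2 N

65508.2


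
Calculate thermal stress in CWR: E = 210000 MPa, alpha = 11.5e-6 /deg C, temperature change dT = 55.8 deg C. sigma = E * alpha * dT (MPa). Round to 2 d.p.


sigma = E * alpha * dT
sigma = 210000 * 11.5e-6 * 55.8
sigma = 2.415 * 55.8
sigma = 134.76 MPa

134.76


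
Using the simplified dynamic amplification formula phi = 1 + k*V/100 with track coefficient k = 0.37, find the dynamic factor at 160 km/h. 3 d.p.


phi = 1 + k * V / 100
phi = 1 + 0.37 * 160 / 100
phi = 1 + 0.592
phi = 1.592

1.592


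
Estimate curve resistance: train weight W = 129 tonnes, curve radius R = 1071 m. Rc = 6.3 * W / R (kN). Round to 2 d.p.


Rc = 6.3 * W / R
Rc = 6.3 * 129 / 1071
Rc = 812.7 / 1071
Rc = 0.76 kN

0.76


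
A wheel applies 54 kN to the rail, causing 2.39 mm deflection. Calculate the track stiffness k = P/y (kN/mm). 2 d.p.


Track stiffness k = P / y
k = 54 / 2.39
k = 22.59 kN/mm

22.59


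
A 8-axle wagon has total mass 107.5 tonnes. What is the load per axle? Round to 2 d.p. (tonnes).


Load per axle = total weight / number of axles
Load = 107.5 / 8
Load = 13.44 tonnes

13.44


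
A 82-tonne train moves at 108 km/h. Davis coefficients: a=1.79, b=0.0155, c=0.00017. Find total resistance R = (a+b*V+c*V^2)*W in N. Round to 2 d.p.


b*V = 0.0155 * 108 = 1.674
c*V^2 = 0.00017 * 11664 = 1.98288
R_per_t = 1.79 + 1.674 + 1.98288 = 5.44688 N/t
R_total = 5.44688 * 82 = 446.64 N

446.64


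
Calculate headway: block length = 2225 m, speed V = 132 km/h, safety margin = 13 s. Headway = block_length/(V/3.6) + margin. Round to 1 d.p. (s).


V = 132 / 3.6 = 36.6667 m/s
Block traversal time = 2225 / 36.6667 = 60.6818 s
Headway = 60.6818 + 13
Headway = 73.7 s

73.7


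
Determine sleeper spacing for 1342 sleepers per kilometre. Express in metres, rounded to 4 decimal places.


Spacing = 1000 m / number of sleepers
Spacing = 1000 / 1342
Spacing = 0.7452 m

0.7452


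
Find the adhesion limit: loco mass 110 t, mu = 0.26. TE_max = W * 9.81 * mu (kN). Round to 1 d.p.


TE_max = W * g * mu
TE_max = 110 * 9.81 * 0.26
TE_max = 1079.1 * 0.26
TE_max = 280.6 kN

280.6


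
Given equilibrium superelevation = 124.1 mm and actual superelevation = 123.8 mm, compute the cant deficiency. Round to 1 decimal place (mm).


Cant deficiency = equilibrium cant - actual cant
CD = 124.1 - 123.8
CD = 0.3 mm

0.3


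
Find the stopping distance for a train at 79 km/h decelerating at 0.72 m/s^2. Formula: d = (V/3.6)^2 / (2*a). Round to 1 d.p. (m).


Convert speed: V = 79 / 3.6 = 21.9444 m/s
V^2 = 481.5586
d = 481.5586 / (2 * 0.72)
d = 481.5586 / 1.44
d = 334.4 m

334.4


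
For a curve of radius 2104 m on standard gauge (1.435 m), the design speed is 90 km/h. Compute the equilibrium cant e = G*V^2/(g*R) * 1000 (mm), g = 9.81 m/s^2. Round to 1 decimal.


Convert speed: V = 90 / 3.6 = 25.0 m/s
Apply formula: e = 1.435 * 25.0^2 / (9.81 * 2104)
e = 1.435 * 625.0 / 20640.24
e = 0.043453 m = 43.5 mm

43.5


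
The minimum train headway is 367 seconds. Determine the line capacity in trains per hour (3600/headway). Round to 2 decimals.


Capacity = 3600 / headway
Capacity = 3600 / 367
Capacity = 9.81 trains/hour

9.81


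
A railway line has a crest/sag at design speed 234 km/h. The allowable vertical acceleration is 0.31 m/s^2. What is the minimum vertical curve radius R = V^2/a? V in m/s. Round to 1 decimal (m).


Convert speed: V = 234 / 3.6 = 65.0 m/s
V^2 = 4225.0 m^2/s^2
R_v = 4225.0 / 0.31
R_v = 13629.0 m

13629.0


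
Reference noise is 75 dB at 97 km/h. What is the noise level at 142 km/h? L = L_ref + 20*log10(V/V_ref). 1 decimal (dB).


V/V_ref = 142 / 97 = 1.463918
log10(1.463918) = 0.165517
20 * 0.165517 = 3.3103
L = 75 + 3.3103 = 78.3 dB

78.3


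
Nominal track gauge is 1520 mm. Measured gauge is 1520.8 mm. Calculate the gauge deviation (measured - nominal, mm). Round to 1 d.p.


Deviation = measured - nominal
Deviation = 1520.8 - 1520
Deviation = 0.8 mm

0.8


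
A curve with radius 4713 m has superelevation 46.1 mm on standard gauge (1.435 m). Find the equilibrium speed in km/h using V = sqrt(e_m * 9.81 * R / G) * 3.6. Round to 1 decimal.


Convert cant: e = 46.1 mm = 0.0461 m
V_ms = sqrt(0.0461 * 9.81 * 4713 / 1.435)
V_ms = sqrt(1485.304413) = 38.5396 m/s
V = 38.5396 * 3.6 = 138.7 km/h

138.7


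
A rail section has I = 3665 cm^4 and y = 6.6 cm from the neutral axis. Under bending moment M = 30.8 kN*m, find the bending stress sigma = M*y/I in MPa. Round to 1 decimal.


Convert units:
M = 30.8 kN*m = 30800000 N*mm
y = 6.6 cm = 66 mm
I = 3665 cm^4 = 36650000 mm^4
sigma = 30800000 * 66 / 36650000
sigma = 55.5 MPa

55.5


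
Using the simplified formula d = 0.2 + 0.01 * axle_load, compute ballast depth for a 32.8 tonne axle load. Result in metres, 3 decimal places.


d = 0.2 + 0.01 * 32.8
d = 0.2 + 0.328
d = 0.528 m

0.528


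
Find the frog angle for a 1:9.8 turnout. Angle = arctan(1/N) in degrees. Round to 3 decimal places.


1/N = 1/9.8 = 0.102041
angle = arctan(0.102041) = 0.101689 rad
angle = 0.101689 * 180/pi = 5.826 degrees

5.826


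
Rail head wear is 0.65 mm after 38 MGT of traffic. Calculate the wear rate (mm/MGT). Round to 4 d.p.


Wear rate = total wear / cumulative tonnage
Rate = 0.65 / 38
Rate = 0.0171 mm/MGT

0.0171


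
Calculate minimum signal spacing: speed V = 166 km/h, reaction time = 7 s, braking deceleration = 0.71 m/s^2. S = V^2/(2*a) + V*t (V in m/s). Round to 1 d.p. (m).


V = 166 / 3.6 = 46.1111 m/s
Braking distance = 46.1111^2 / (2*0.71) = 1497.3483 m
Sighting distance = 46.1111 * 7 = 322.7778 m
S = 1497.3483 + 322.7778 = 1820.1 m

1820.1


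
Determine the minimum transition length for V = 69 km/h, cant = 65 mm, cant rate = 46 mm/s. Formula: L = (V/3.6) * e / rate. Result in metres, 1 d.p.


Convert speed: V = 69 / 3.6 = 19.1667 m/s
L = 19.1667 * 65 / 46
L = 1245.8333 / 46
L = 27.1 m

27.1


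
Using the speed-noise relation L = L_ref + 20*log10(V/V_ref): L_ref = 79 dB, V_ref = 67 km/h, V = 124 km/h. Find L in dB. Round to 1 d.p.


V/V_ref = 124 / 67 = 1.850746
log10(1.850746) = 0.267347
20 * 0.267347 = 5.3469
L = 79 + 5.3469 = 84.3 dB

84.3


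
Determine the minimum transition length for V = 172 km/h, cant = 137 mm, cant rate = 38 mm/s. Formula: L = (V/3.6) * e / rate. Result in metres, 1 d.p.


Convert speed: V = 172 / 3.6 = 47.7778 m/s
L = 47.7778 * 137 / 38
L = 6545.5556 / 38
L = 172.3 m

172.3


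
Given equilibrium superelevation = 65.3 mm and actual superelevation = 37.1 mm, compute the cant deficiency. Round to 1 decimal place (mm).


Cant deficiency = equilibrium cant - actual cant
CD = 65.3 - 37.1
CD = 28.2 mm

28.2


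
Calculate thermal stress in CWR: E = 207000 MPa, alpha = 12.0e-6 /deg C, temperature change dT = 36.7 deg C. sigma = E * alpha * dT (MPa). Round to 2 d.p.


sigma = E * alpha * dT
sigma = 207000 * 12.0e-6 * 36.7
sigma = 2.484 * 36.7
sigma = 91.16 MPa

91.16


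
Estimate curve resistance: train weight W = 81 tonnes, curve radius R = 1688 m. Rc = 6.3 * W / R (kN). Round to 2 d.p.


Rc = 6.3 * W / R
Rc = 6.3 * 81 / 1688
Rc = 510.3 / 1688
Rc = 0.30 kN

0.30


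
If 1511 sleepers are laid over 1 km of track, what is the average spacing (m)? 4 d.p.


Spacing = 1000 m / number of sleepers
Spacing = 1000 / 1511
Spacing = 0.6618 m

0.6618


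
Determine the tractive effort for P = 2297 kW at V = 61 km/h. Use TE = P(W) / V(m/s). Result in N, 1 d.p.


Convert: P = 2297 kW = 2297000 W
V = 61 / 3.6 = 16.9444 m/s
TE = 2297000 / 16.9444
TE = 135560.7 N

135560.7


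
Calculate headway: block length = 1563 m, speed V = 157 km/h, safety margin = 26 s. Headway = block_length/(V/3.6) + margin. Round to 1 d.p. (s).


V = 157 / 3.6 = 43.6111 m/s
Block traversal time = 1563 / 43.6111 = 35.8395 s
Headway = 35.8395 + 26
Headway = 61.8 s

61.8


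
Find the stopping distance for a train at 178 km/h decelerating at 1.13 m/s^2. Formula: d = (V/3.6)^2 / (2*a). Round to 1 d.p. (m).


Convert speed: V = 178 / 3.6 = 49.4444 m/s
V^2 = 2444.7531
d = 2444.7531 / (2 * 1.13)
d = 2444.7531 / 2.26
d = 1081.7 m

1081.7
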